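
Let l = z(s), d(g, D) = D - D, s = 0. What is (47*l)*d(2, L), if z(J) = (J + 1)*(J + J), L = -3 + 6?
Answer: 0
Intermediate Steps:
L = 3
z(J) = 2*J*(1 + J) (z(J) = (1 + J)*(2*J) = 2*J*(1 + J))
d(g, D) = 0
l = 0 (l = 2*0*(1 + 0) = 2*0*1 = 0)
(47*l)*d(2, L) = (47*0)*0 = 0*0 = 0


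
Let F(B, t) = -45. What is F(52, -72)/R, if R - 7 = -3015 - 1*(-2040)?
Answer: 45/968 ≈ 0.046488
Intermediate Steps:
R = -968 (R = 7 + (-3015 - 1*(-2040)) = 7 + (-3015 + 2040) = 7 - 975 = -968)
F(52, -72)/R = -45/(-968) = -45*(-1/968) = 45/968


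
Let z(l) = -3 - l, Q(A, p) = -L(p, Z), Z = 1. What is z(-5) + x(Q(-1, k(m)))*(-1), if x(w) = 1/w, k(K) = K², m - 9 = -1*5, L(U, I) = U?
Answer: 33/16 ≈ 2.0625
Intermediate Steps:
m = 4 (m = 9 - 1*5 = 9 - 5 = 4)
Q(A, p) = -p
z(-5) + x(Q(-1, k(m)))*(-1) = (-3 - 1*(-5)) - 1/(-1*4²) = (-3 + 5) - 1/(-1*16) = 2 - 1/(-16) = 2 - 1/16*(-1) = 2 + 1/16 = 33/16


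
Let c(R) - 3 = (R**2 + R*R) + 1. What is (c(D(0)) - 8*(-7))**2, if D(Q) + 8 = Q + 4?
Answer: 8464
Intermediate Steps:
D(Q) = -4 + Q (D(Q) = -8 + (Q + 4) = -8 + (4 + Q) = -4 + Q)
c(R) = 4 + 2*R**2 (c(R) = 3 + ((R**2 + R*R) + 1) = 3 + ((R**2 + R**2) + 1) = 3 + (2*R**2 + 1) = 3 + (1 + 2*R**2) = 4 + 2*R**2)
(c(D(0)) - 8*(-7))**2 = ((4 + 2*(-4 + 0)**2) - 8*(-7))**2 = ((4 + 2*(-4)**2) + 56)**2 = ((4 + 2*16) + 56)**2 = ((4 + 32) + 56)**2 = (36 + 56)**2 = 92**2 = 8464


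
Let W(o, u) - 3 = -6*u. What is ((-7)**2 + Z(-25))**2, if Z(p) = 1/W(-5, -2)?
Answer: 541696/225 ≈ 2407.5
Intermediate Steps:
W(o, u) = 3 - 6*u
Z(p) = 1/15 (Z(p) = 1/(3 - 6*(-2)) = 1/(3 + 12) = 1/15)
((-7)**2 + Z(-25))**2 = ((-7)**2 + 1/15)**2 = (49 + 1/15)**2 = (736/15)**2 = 541696/225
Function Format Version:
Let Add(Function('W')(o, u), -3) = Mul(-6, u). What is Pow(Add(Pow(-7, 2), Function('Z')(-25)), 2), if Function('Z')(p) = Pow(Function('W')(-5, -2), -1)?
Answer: Rational(541696, 225) ≈ 2407.5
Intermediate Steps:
Function('W')(o, u) = Add(3, Mul(-6, u))
Function('Z')(p) = Rational(1, 15) (Function('Z')(p) = Pow(Add(3, Mul(-6, -2)), -1) = Pow(Add(3, 12), -1) = Pow(15, -1) = Rational(1, 15))
Pow(Add(Pow(-7, 2), Function('Z')(-25)), 2) = Pow(Add(Pow(-7, 2), Rational(1, 15)), 2) = Pow(Add(49, Rational(1, 15)), 2) = Pow(Rational(736, 15), 2) = Rational(541696, 225)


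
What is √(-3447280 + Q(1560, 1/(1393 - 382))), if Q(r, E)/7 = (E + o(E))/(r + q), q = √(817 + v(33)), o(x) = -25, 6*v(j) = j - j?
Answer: √(-5496718337036898 - 3523537280880*√817)/(1011*√(1560 + √817)) ≈ 1856.7*I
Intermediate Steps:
v(j) = 0 (v(j) = (j - j)/6 = (⅙)*0 = 0)
q = √817 (q = √(817 + 0) = √817 ≈ 28.583)
Q(r, E) = 7*(-25 + E)/(r + √817) (Q(r, E) = 7*((E - 25)/(r + √817)) = 7*((-25 + E)/(r + √817)) = 7*(-25 + E)/(r + √817))
√(-3447280 + Q(1560, 1/(1393 - 382))) = √(-3447280 + 7*(-25 + 1/(1393 - 382))/(1560 + √817)) = √(-3447280 + 7*(-25 + 1/1011)/(1560 + √817)) = √(-3447280 + 7*(-25274/1011)/(1560 + √817)) = √(-3447280 - 176918/(1011*(1560 + √817)))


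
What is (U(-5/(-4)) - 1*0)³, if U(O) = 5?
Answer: 125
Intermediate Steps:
(U(-5/(-4)) - 1*0)³ = (5 - 1*0)³ = (5 + 0)³ = 5³ = 125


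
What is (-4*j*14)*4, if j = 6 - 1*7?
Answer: 224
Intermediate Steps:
j = -1 (j = 6 - 7 = -1)
(-4*j*14)*4 = (-4*(-1)*14)*4 = (4*14)*4 = 56*4 = 224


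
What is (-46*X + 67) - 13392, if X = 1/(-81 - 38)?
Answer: -1585629/119 ≈ -13325.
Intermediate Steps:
X = -1/119 (X = 1/(-119) = -1/119 ≈ -0.0084034)
(-46*X + 67) - 13392 = (-46*(-1/119) + 67) - 13392 = (46/119 + 67) - 13392 = 8019/119 - 13392 = -1585629/119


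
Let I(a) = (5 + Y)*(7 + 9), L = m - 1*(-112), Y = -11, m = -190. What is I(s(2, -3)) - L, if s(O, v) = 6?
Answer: -18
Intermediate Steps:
L = -78 (L = -190 - 1*(-112) = -190 + 112 = -78)
I(a) = -96 (I(a) = (5 - 11)*(7 + 9) = -6*16 = -96)
I(s(2, -3)) - L = -96 - 1*(-78) = -96 + 78 = -18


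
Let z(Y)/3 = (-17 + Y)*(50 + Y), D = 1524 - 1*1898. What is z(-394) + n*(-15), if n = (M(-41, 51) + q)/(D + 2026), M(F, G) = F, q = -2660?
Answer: 700739619/1652 ≈ 4.2418e+5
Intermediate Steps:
D = -374 (D = 1524 - 1898 = -374)
z(Y) = 3*(-17 + Y)*(50 + Y) (z(Y) = 3*((-17 + Y)*(50 + Y)) = 3*(-17 + Y)*(50 + Y))
n = -2701/1652 (n = (-41 - 2660)/(-374 + 2026) = -2701/1652 ≈ -1.6350)
z(-394) + n*(-15) = (-2550 + 3*(-394)² + 99*(-394)) - 2701/1652*(-15) = (-2550 + 3*155236 - 39006) + 40515/1652 = (-2550 + 465708 - 39006) + 40515/1652 = 424152 + 40515/1652 = 700739619/1652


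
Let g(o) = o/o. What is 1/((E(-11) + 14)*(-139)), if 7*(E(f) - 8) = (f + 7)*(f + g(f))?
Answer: -7/26966 ≈ -0.00025959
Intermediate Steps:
g(o) = 1
E(f) = 8 + (1 + f)*(7 + f)/7 (E(f) = 8 + ((f + 7)*(f + 1))/7 = 8 + ((7 + f)*(1 + f))/7 = 8 + ((1 + f)*(7 + f))/7 = 8 + (1 + f)*(7 + f)/7)
1/((E(-11) + 14)*(-139)) = 1/(((9 + (1/7)*(-11)**2 + (8/7)*(-11)) + 14)*(-139)) = 1/(((9 + (1/7)*121 - 88/7) + 14)*(-139)) = 1/(((9 + 121/7 - 88/7) + 14)*(-139)) = 1/((96/7 + 14)*(-139)) = 1/((194/7)*(-139)) = 1/(-26966/7) = -7/26966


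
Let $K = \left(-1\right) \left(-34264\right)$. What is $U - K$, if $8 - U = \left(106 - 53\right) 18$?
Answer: $-35210$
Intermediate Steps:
$U = -946$ ($U = 8 - \left(106 - 53\right) 18 = 8 - 53 \cdot 18 = 8 - 954 = -946$)
$K = 34264$
$U - K = -946 - 34264 = -35210$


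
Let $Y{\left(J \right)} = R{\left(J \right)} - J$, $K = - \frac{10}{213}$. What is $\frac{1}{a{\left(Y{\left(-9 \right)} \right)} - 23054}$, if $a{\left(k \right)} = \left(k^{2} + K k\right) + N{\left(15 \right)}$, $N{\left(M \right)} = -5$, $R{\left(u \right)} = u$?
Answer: $- \frac{1}{23059} \approx -4.3367 \cdot 10^{-5}$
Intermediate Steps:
$K = - \frac{10}{213}$ ($K = \left(-10\right) \frac{1}{213} = - \frac{10}{213} \approx -0.046948$)
$Y{\left(J \right)} = 0$ ($Y{\left(J \right)} = J - J = 0$)
$a{\left(k \right)} = -5 + k^{2} - \frac{10 k}{213}$ ($a{\left(k \right)} = \left(k^{2} - \frac{10 k}{213}\right) - 5 = -5 + k^{2} - \frac{10 k}{213}$)
$\frac{1}{a{\left(Y{\left(-9 \right)} \right)} - 23054} = \frac{1}{\left(-5 + 0^{2} - 0\right) - 23054} = \frac{1}{\left(-5 + 0 + 0\right) - 23054} = \frac{1}{-5 - 23054} = \frac{1}{-23059} = - \frac{1}{23059}$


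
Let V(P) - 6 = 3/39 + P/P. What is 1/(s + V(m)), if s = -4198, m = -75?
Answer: -13/54482 ≈ -0.00023861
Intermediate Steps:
V(P) = 92/13 (V(P) = 6 + (3/39 + P/P) = 6 + (3*(1/39) + 1) = 6 + (1/13 + 1) = 6 + 14/13 = 92/13)
1/(s + V(m)) = 1/(-4198 + 92/13) = 1/(-54482/13) = -13/54482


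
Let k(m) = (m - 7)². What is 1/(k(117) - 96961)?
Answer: -1/84861 ≈ -1.1784e-5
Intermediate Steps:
k(m) = (-7 + m)²
1/(k(117) - 96961) = 1/((-7 + 117)² - 96961) = 1/(110² - 96961) = 1/(12100 - 96961) = 1/(-84861) = -1/84861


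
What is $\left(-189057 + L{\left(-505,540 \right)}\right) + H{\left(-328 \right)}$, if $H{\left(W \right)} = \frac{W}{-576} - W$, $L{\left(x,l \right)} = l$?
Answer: $- \frac{13549567}{72} \approx -1.8819 \cdot 10^{5}$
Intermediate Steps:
$H{\left(W \right)} = - \frac{577 W}{576}$ ($H{\left(W \right)} = W \left(- \frac{1}{576}\right) - W = - \frac{W}{576} - W = - \frac{577 W}{576}$)
$\left(-189057 + L{\left(-505,540 \right)}\right) + H{\left(-328 \right)} = \left(-189057 + 540\right) - - \frac{23657}{72} = -188517 + \frac{23657}{72} = - \frac{13549567}{72}$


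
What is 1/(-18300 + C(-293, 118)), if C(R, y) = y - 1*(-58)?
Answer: -1/18124 ≈ -5.5175e-5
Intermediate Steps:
C(R, y) = 58 + y (C(R, y) = y + 58 = 58 + y)
1/(-18300 + C(-293, 118)) = 1/(-18300 + (58 + 118)) = 1/(-18300 + 176) = 1/(-18124) = -1/18124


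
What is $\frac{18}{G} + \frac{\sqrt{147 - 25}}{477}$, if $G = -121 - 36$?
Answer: $- \frac{18}{157} + \frac{\sqrt{122}}{477} \approx -0.091494$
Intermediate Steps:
$G = -157$ ($G = -121 - 36 = -157$)
$\frac{18}{G} + \frac{\sqrt{147 - 25}}{477} = \frac{18}{-157} + \frac{\sqrt{147 - 25}}{477} = 18 \left(- \frac{1}{157}\right) + \sqrt{122} \cdot \frac{1}{477} = - \frac{18}{157} + \frac{\sqrt{122}}{477}$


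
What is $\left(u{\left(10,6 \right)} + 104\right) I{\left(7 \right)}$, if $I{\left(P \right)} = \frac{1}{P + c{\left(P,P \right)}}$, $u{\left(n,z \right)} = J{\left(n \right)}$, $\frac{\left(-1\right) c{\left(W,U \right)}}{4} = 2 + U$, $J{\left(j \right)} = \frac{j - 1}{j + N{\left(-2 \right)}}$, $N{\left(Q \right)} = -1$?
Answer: $- \frac{105}{29} \approx -3.6207$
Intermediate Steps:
$J{\left(j \right)} = 1$ ($J{\left(j \right)} = \frac{j - 1}{j - 1} = \frac{-1 + j}{-1 + j} = 1$)
$c{\left(W,U \right)} = -8 - 4 U$ ($c{\left(W,U \right)} = - 4 \left(2 + U\right) = -8 - 4 U$)
$u{\left(n,z \right)} = 1$
$I{\left(P \right)} = \frac{1}{-8 - 3 P}$ ($I{\left(P \right)} = \frac{1}{P - \left(8 + 4 P\right)} = \frac{1}{-8 - 3 P}$)
$\left(u{\left(10,6 \right)} + 104\right) I{\left(7 \right)} = \left(1 + 104\right) \left(- \frac{1}{8 + 3 \cdot 7}\right) = 105 \left(- \frac{1}{8 + 21}\right) = 105 \left(- \frac{1}{29}\right) = - \frac{105}{29}$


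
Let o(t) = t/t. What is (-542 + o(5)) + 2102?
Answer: 1561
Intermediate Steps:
o(t) = 1
(-542 + o(5)) + 2102 = (-542 + 1) + 2102 = -541 + 2102 = 1561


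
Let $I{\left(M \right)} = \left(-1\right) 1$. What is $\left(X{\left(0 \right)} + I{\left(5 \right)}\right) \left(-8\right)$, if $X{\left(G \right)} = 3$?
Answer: $-16$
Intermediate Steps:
$I{\left(M \right)} = -1$
$\left(X{\left(0 \right)} + I{\left(5 \right)}\right) \left(-8\right) = \left(3 - 1\right) \left(-8\right) = 2 \left(-8\right) = -16$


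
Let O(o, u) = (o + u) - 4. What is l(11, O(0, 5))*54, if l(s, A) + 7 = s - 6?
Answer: -108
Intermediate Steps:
O(o, u) = -4 + o + u
l(s, A) = -13 + s (l(s, A) = -7 + (s - 6) = -7 + (-6 + s) = -13 + s)
l(11, O(0, 5))*54 = (-13 + 11)*54 = -2*54 = -108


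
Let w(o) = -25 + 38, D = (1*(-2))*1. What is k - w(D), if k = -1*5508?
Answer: -5521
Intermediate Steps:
D = -2 (D = -2*1 = -2)
w(o) = 13
k = -5508
k - w(D) = -5508 - 1*13 = -5508 - 13 = -5521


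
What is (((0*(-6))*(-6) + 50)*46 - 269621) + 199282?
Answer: -68039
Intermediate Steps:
(((0*(-6))*(-6) + 50)*46 - 269621) + 199282 = ((0*(-6) + 50)*46 - 269621) + 199282 = ((0 + 50)*46 - 269621) + 199282 = (50*46 - 269621) + 199282 = (2300 - 269621) + 199282 = -267321 + 199282 = -68039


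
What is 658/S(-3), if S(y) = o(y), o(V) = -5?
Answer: -658/5 ≈ -131.60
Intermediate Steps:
S(y) = -5
658/S(-3) = 658/(-5) = 658*(-⅕) = -658/5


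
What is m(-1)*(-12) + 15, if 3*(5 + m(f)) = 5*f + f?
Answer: 99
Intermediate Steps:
m(f) = -5 + 2*f (m(f) = -5 + (5*f + f)/3 = -5 + (6*f)/3 = -5 + 2*f)
m(-1)*(-12) + 15 = (-5 + 2*(-1))*(-12) + 15 = (-5 - 2)*(-12) + 15 = -7*(-12) + 15 = 84 + 15 = 99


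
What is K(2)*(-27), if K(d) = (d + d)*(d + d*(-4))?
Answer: 648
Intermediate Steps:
K(d) = -6*d**2 (K(d) = (2*d)*(d - 4*d) = (2*d)*(-3*d) = -6*d**2)
K(2)*(-27) = -6*2**2*(-27) = -6*4*(-27) = -24*(-27) = 648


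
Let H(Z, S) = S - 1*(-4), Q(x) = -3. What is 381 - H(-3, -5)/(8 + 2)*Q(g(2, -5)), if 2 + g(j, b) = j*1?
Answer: 3807/10 ≈ 380.70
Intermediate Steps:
g(j, b) = -2 + j (g(j, b) = -2 + j*1 = -2 + j)
H(Z, S) = 4 + S (H(Z, S) = S + 4 = 4 + S)
381 - H(-3, -5)/(8 + 2)*Q(g(2, -5)) = 381 - (4 - 5)/(8 + 2)*(-3) = 381 - -1/10*(-3) = 381 - (⅒)*(-1)*(-3) = 381 - (-1)*(-3)/10 = 381 - 1*3/10 = 381 - 3/10 = 3807/10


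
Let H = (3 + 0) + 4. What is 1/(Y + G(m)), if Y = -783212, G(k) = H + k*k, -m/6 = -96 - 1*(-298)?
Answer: 1/685739 ≈ 1.4583e-6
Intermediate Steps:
m = -1212 (m = -6*(-96 - 1*(-298)) = -6*(-96 + 298) = -6*202 = -1212)
H = 7 (H = 3 + 4 = 7)
G(k) = 7 + k² (G(k) = 7 + k*k = 7 + k²)
1/(Y + G(m)) = 1/(-783212 + (7 + (-1212)²)) = 1/(-783212 + (7 + 1468944)) = 1/(-783212 + 1468951) = 1/685739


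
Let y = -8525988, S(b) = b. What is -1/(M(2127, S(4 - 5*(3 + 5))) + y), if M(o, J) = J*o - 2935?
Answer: 1/8605495 ≈ 1.1620e-7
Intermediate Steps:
M(o, J) = -2935 + J*o
-1/(M(2127, S(4 - 5*(3 + 5))) + y) = -1/((-2935 + (4 - 5*(3 + 5))*2127) - 8525988) = -1/((-2935 + (4 - 5*8)*2127) - 8525988) = -1/((-2935 + (4 - 40)*2127) - 8525988) = -1/((-2935 - 36*2127) - 8525988) = -1/((-2935 - 76572) - 8525988) = -1/(-79507 - 8525988) = -1/(-8605495) = -1*(-1/8605495) = 1/8605495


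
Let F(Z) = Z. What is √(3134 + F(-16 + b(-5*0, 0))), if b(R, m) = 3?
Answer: √3121 ≈ 55.866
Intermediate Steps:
√(3134 + F(-16 + b(-5*0, 0))) = √(3134 + (-16 + 3)) = √(3134 - 13) = √3121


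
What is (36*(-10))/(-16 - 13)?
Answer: 360/29 ≈ 12.414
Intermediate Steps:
(36*(-10))/(-16 - 13) = -360/(-29) = -360*(-1/29) = 360/29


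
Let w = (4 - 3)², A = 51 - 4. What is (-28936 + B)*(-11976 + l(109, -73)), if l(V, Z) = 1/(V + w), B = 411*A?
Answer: 12671676221/110 ≈ 1.1520e+8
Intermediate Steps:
A = 47
w = 1 (w = 1² = 1)
B = 19317 (B = 411*47 = 19317)
l(V, Z) = 1/(1 + V) (l(V, Z) = 1/(V + 1) = 1/(1 + V))
(-28936 + B)*(-11976 + l(109, -73)) = (-28936 + 19317)*(-11976 + 1/(1 + 109)) = -9619*(-11976 + 1/110) = -9619*(-1317359/110) = 12671676221/110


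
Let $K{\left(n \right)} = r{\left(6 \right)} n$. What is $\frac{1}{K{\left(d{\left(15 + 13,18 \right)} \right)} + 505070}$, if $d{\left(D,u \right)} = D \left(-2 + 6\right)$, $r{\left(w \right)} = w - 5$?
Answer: $\frac{1}{505182} \approx 1.9795 \cdot 10^{-6}$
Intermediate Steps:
$r{\left(w \right)} = -5 + w$
$d{\left(D,u \right)} = 4 D$ ($d{\left(D,u \right)} = D 4 = 4 D$)
$K{\left(n \right)} = n$ ($K{\left(n \right)} = \left(-5 + 6\right) n = 1 n = n$)
$\frac{1}{K{\left(d{\left(15 + 13,18 \right)} \right)} + 505070} = \frac{1}{4 \left(15 + 13\right) + 505070} = \frac{1}{4 \cdot 28 + 505070} = \frac{1}{112 + 505070} = \frac{1}{505182}$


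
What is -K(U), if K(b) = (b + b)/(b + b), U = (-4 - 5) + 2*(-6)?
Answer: -1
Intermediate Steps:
U = -21 (U = -9 - 12 = -21)
K(b) = 1 (K(b) = (2*b)/((2*b)) = (2*b)*(1/(2*b)) = 1)
-K(U) = -1*1 = -1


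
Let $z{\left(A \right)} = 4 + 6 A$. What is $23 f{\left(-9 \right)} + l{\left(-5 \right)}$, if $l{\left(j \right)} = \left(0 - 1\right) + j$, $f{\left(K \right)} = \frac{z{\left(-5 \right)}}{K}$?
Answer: $\frac{544}{9} \approx 60.444$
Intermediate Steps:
$f{\left(K \right)} = - \frac{26}{K}$ ($f{\left(K \right)} = \frac{4 + 6 \left(-5\right)}{K} = \frac{4 - 30}{K} = - \frac{26}{K}$)
$l{\left(j \right)} = -1 + j$
$23 f{\left(-9 \right)} + l{\left(-5 \right)} = 23 \left(- \frac{26}{-9}\right) - 6 = 23 \left(\left(-26\right) \left(- \frac{1}{9}\right)\right) - 6 = 23 \cdot \frac{26}{9} - 6 = \frac{598}{9} - 6 = \frac{544}{9}$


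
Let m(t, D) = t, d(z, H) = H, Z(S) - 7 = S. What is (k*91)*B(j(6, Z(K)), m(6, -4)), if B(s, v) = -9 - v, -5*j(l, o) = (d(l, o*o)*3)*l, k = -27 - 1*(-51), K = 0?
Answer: -32760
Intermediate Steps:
Z(S) = 7 + S
k = 24 (k = -27 + 51 = 24)
j(l, o) = -3*l*o²/5 (j(l, o) = -(o*o)*3*l/5 = -o²*3*l/5 = -3*o²*l/5 = -3*l*o²/5)
(k*91)*B(j(6, Z(K)), m(6, -4)) = (24*91)*(-9 - 1*6) = 2184*(-9 - 6) = 2184*(-15) = -32760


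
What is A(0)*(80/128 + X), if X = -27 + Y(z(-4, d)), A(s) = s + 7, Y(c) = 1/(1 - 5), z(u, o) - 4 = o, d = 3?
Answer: -1491/8 ≈ -186.38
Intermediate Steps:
z(u, o) = 4 + o
Y(c) = -¼ (Y(c) = 1/(-4) = -¼)
A(s) = 7 + s
X = -109/4 (X = -27 - ¼ = -109/4 ≈ -27.250)
A(0)*(80/128 + X) = (7 + 0)*(80/128 - 109/4) = 7*(80*(1/128) - 109/4) = 7*(5/8 - 109/4) = 7*(-213/8) = -1491/8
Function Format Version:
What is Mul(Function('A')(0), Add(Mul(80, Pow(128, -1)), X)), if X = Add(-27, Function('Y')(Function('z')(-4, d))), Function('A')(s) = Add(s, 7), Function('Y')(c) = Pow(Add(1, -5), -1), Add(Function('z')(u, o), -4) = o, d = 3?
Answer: Rational(-1491, 8) ≈ -186.38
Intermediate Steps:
Function('z')(u, o) = Add(4, o)
Function('Y')(c) = Rational(-1, 4) (Function('Y')(c) = Pow(-4, -1) = Rational(-1, 4))
Function('A')(s) = Add(7, s)
X = Rational(-109, 4) (X = Add(-27, Rational(-1, 4)) = Rational(-109, 4) ≈ -27.250)
Mul(Function('A')(0), Add(Mul(80, Pow(128, -1)), X)) = Mul(Add(7, 0), Add(Mul(80, Pow(128, -1)), Rational(-109, 4))) = Mul(7, Add(Mul(80, Rational(1, 128)), Rational(-109, 4))) = Mul(7, Add(Rational(5, 8), Rational(-109, 4))) = Mul(7, Rational(-213, 8)) = Rational(-1491, 8)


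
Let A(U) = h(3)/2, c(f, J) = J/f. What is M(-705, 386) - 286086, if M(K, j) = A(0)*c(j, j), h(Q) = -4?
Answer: -286088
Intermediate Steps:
A(U) = -2 (A(U) = -4/2 = -4*1/2 = -2)
M(K, j) = -2 (M(K, j) = -2*j/j = -2*1 = -2)
M(-705, 386) - 286086 = -2 - 286086 = -286088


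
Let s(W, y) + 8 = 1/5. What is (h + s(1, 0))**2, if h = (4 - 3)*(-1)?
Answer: 1936/25 ≈ 77.440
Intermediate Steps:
s(W, y) = -39/5 (s(W, y) = -8 + 1/5 = -39/5)
h = -1 (h = 1*(-1) = -1)
(h + s(1, 0))**2 = (-1 - 39/5)**2 = (-44/5)**2 = 1936/25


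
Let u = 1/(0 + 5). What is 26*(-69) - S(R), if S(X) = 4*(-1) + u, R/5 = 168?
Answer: -8951/5 ≈ -1790.2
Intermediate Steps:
R = 840 (R = 5*168 = 840)
u = ⅕ (u = 1/5 = ⅕ ≈ 0.20000)
S(X) = -19/5 (S(X) = 4*(-1) + ⅕ = -4 + ⅕ = -19/5)
26*(-69) - S(R) = 26*(-69) - 1*(-19/5) = -1794 + 19/5 = -8951/5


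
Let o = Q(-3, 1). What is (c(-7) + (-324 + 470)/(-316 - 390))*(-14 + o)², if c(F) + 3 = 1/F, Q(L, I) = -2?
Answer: -2118912/2471 ≈ -857.51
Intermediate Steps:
o = -2
c(F) = -3 + 1/F
(c(-7) + (-324 + 470)/(-316 - 390))*(-14 + o)² = ((-3 + 1/(-7)) + (-324 + 470)/(-316 - 390))*(-14 - 2)² = ((-3 - ⅐) + 146/(-706))*(-16)² = (-22/7 + 146*(-1/706))*256 = (-22/7 - 73/353)*256 = -8277/2471*256 = -2118912/2471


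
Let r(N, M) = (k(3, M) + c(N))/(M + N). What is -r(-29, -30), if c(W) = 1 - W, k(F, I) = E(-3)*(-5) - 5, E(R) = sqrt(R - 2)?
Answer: 25/59 - 5*I*sqrt(5)/59 ≈ 0.42373 - 0.1895*I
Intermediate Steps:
E(R) = sqrt(-2 + R)
k(F, I) = -5 - 5*I*sqrt(5) (k(F, I) = sqrt(-2 - 3)*(-5) - 5 = sqrt(-5)*(-5) - 5 = (I*sqrt(5))*(-5) - 5 = -5*I*sqrt(5) - 5 = -5 - 5*I*sqrt(5))
r(N, M) = (-4 - N - 5*I*sqrt(5))/(M + N) (r(N, M) = ((-5 - 5*I*sqrt(5)) + (1 - N))/(M + N) = (-4 - N - 5*I*sqrt(5))/(M + N))
-r(-29, -30) = -(-4 - 1*(-29) - 5*I*sqrt(5))/(-30 - 29) = -(-4 + 29 - 5*I*sqrt(5))/(-59) = -(-1)*(25 - 5*I*sqrt(5))/59 = -(-25/59 + 5*I*sqrt(5)/59) = 25/59 - 5*I*sqrt(5)/59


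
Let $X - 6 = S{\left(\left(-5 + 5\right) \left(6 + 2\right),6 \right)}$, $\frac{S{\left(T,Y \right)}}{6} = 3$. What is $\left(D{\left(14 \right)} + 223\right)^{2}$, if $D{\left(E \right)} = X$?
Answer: $61009$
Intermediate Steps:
$S{\left(T,Y \right)} = 18$ ($S{\left(T,Y \right)} = 6 \cdot 3 = 18$)
$X = 24$ ($X = 6 + 18 = 24$)
$D{\left(E \right)} = 24$
$\left(D{\left(14 \right)} + 223\right)^{2} = \left(24 + 223\right)^{2} = 247^{2} = 61009$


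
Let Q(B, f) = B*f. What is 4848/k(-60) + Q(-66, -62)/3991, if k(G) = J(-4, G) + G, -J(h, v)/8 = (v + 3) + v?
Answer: 1911080/291343 ≈ 6.5596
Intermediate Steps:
J(h, v) = -24 - 16*v (J(h, v) = -8*((v + 3) + v) = -8*((3 + v) + v) = -8*(3 + 2*v) = -24 - 16*v)
k(G) = -24 - 15*G (k(G) = (-24 - 16*G) + G = -24 - 15*G)
4848/k(-60) + Q(-66, -62)/3991 = 4848/(-24 - 15*(-60)) - 66*(-62)/3991 = 4848/(-24 + 900) + 4092*(1/3991) = 4848/876 + 4092/3991 = 4848*(1/876) + 4092/3991 = 404/73 + 4092/3991 = 1911080/291343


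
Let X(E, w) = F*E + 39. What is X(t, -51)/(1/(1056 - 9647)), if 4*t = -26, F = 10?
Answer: 223366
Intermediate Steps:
t = -13/2 (t = (1/4)*(-26) = -13/2 ≈ -6.5000)
X(E, w) = 39 + 10*E (X(E, w) = 10*E + 39 = 39 + 10*E)
X(t, -51)/(1/(1056 - 9647)) = (39 + 10*(-13/2))/(1/(1056 - 9647)) = (39 - 65)/(1/(-8591)) = -26/(-1/8591) = -26*(-8591) = 223366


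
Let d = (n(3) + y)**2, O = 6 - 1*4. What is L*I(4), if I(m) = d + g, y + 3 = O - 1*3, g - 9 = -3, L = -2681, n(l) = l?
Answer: -18767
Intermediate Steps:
O = 2 (O = 6 - 4 = 2)
g = 6 (g = 9 - 3 = 6)
y = -4 (y = -3 + (2 - 1*3) = -3 + (2 - 3) = -3 - 1 = -4)
d = 1 (d = (3 - 4)**2 = (-1)**2 = 1)
I(m) = 7 (I(m) = 1 + 6 = 7)
L*I(4) = -2681*7 = -18767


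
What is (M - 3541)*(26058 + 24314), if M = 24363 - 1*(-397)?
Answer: 1068843468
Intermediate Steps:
M = 24760 (M = 24363 + 397 = 24760)
(M - 3541)*(26058 + 24314) = (24760 - 3541)*(26058 + 24314) = 21219*50372 = 1068843468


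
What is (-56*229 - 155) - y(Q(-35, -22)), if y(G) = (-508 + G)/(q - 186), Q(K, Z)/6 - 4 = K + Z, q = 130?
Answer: -51975/4 ≈ -12994.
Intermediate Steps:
Q(K, Z) = 24 + 6*K + 6*Z (Q(K, Z) = 24 + 6*(K + Z) = 24 + (6*K + 6*Z) = 24 + 6*K + 6*Z)
y(G) = 127/14 - G/56 (y(G) = (-508 + G)/(130 - 186) = (-508 + G)/(-56) = (-508 + G)*(-1/56) = 127/14 - G/56)
(-56*229 - 155) - y(Q(-35, -22)) = (-56*229 - 155) - (127/14 - (24 + 6*(-35) + 6*(-22))/56) = (-12824 - 155) - (127/14 - (24 - 210 - 132)/56) = -12979 - (127/14 - 1/56*(-318)) = -12979 - (127/14 + 159/28) = -12979 - 1*59/4 = -12979 - 59/4 = -51975/4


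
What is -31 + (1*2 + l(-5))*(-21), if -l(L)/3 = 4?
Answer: 179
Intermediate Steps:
l(L) = -12 (l(L) = -3*4 = -12)
-31 + (1*2 + l(-5))*(-21) = -31 + (1*2 - 12)*(-21) = -31 + (2 - 12)*(-21) = -31 - 10*(-21) = -31 + 210 = 179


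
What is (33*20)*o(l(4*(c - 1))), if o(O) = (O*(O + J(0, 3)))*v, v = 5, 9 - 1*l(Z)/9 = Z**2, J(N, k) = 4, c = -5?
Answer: 85866650100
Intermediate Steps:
l(Z) = 81 - 9*Z**2
o(O) = 5*O*(4 + O) (o(O) = (O*(O + 4))*5 = (O*(4 + O))*5 = 5*O*(4 + O))
(33*20)*o(l(4*(c - 1))) = (33*20)*(5*(81 - 9*16*(-5 - 1)**2)*(4 + (81 - 9*16*(-5 - 1)**2))) = 660*(5*(81 - 9*(4*(-6))**2)*(4 + (81 - 9*(4*(-6))**2))) = 660*(5*(81 - 9*(-24)**2)*(4 + (81 - 9*(-24)**2))) = 660*(5*(81 - 9*576)*(4 + (81 - 9*576))) = 660*(5*(81 - 5184)*(4 + (81 - 5184))) = 660*(5*(-5103)*(4 - 5103)) = 660*(5*(-5103)*(-5099)) = 660*130100985 = 85866650100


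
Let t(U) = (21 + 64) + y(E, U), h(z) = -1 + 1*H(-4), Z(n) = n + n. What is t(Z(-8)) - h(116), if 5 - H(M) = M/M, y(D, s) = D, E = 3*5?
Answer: 97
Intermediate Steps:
E = 15
Z(n) = 2*n
H(M) = 4 (H(M) = 5 - M/M = 5 - 1*1 = 5 - 1 = 4)
h(z) = 3 (h(z) = -1 + 1*4 = -1 + 4 = 3)
t(U) = 100 (t(U) = (21 + 64) + 15 = 85 + 15 = 100)
t(Z(-8)) - h(116) = 100 - 1*3 = 100 - 3 = 97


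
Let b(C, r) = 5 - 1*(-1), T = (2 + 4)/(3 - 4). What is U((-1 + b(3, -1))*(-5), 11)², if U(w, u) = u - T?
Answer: 289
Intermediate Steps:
T = -6 (T = 6/(-1) = 6*(-1) = -6)
b(C, r) = 6 (b(C, r) = 5 + 1 = 6)
U(w, u) = 6 + u (U(w, u) = u - 1*(-6) = u + 6 = 6 + u)
U((-1 + b(3, -1))*(-5), 11)² = (6 + 11)² = 17² = 289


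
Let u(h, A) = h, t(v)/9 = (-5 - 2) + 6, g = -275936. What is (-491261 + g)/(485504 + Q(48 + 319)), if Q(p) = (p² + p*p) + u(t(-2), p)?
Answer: -767197/754873 ≈ -1.0163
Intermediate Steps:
t(v) = -9 (t(v) = 9*((-5 - 2) + 6) = 9*(-7 + 6) = 9*(-1) = -9)
Q(p) = -9 + 2*p² (Q(p) = (p² + p*p) - 9 = (p² + p²) - 9 = 2*p² - 9 = -9 + 2*p²)
(-491261 + g)/(485504 + Q(48 + 319)) = (-491261 - 275936)/(485504 + (-9 + 2*(48 + 319)²)) = -767197/(485504 + (-9 + 2*367²)) = -767197/(485504 + (-9 + 2*134689)) = -767197/(485504 + (-9 + 269378)) = -767197/(485504 + 269369) = -767197/754873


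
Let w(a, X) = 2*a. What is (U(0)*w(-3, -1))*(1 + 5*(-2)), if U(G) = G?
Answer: 0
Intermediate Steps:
(U(0)*w(-3, -1))*(1 + 5*(-2)) = (0*(2*(-3)))*(1 + 5*(-2)) = (0*(-6))*(1 - 10) = 0*(-9) = 0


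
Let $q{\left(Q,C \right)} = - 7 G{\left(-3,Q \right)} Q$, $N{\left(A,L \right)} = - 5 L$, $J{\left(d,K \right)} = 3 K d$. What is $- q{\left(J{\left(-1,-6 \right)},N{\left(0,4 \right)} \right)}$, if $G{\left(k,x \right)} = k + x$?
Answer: $1890$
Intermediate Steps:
$J{\left(d,K \right)} = 3 K d$
$q{\left(Q,C \right)} = Q \left(21 - 7 Q\right)$ ($q{\left(Q,C \right)} = - 7 \left(-3 + Q\right) Q = \left(21 - 7 Q\right) Q = Q \left(21 - 7 Q\right)$)
$- q{\left(J{\left(-1,-6 \right)},N{\left(0,4 \right)} \right)} = - 7 \cdot 3 \left(-6\right) \left(-1\right) \left(3 - 3 \left(-6\right) \left(-1\right)\right) = - 7 \cdot 18 \left(3 - 18\right) = - 7 \cdot 18 \left(-15\right) = \left(-1\right) \left(-1890\right) = 1890$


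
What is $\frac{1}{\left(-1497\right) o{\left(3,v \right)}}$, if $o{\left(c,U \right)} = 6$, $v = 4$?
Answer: $- \frac{1}{8982} \approx -0.00011133$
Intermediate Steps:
$\frac{1}{\left(-1497\right) o{\left(3,v \right)}} = \frac{1}{\left(-1497\right) 6} = \frac{1}{-8982} = - \frac{1}{8982}$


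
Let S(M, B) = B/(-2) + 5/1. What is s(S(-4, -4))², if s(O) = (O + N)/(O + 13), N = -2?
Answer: 1/16 ≈ 0.062500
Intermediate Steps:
S(M, B) = 5 - B/2 (S(M, B) = B*(-½) + 5*1 = -B/2 + 5 = 5 - B/2)
s(O) = (-2 + O)/(13 + O) (s(O) = (O - 2)/(O + 13) = (-2 + O)/(13 + O))
s(S(-4, -4))² = ((-2 + (5 - ½*(-4)))/(13 + (5 - ½*(-4))))² = ((-2 + (5 + 2))/(13 + (5 + 2)))² = ((-2 + 7)/(13 + 7))² = (5/20)² = ((1/20)*5)² = (¼)² = 1/16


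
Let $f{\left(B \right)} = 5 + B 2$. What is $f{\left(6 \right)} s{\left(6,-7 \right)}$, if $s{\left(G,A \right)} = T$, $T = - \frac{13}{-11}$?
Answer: $\frac{221}{11} \approx 20.091$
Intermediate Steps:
$f{\left(B \right)} = 5 + 2 B$
$T = \frac{13}{11}$ ($T = \left(-13\right) \left(- \frac{1}{11}\right) = \frac{13}{11} \approx 1.1818$)
$s{\left(G,A \right)} = \frac{13}{11}$
$f{\left(6 \right)} s{\left(6,-7 \right)} = \left(5 + 2 \cdot 6\right) \frac{13}{11} = \left(5 + 12\right) \frac{13}{11} = 17 \cdot \frac{13}{11} = \frac{221}{11}$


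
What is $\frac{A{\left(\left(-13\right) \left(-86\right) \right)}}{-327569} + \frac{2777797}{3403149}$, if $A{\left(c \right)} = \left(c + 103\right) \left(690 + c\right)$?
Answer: $- \frac{600251149649}{101342374071} \approx -5.923$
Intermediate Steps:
$A{\left(c \right)} = \left(103 + c\right) \left(690 + c\right)$
$\frac{A{\left(\left(-13\right) \left(-86\right) \right)}}{-327569} + \frac{2777797}{3403149} = \frac{71070 + \left(\left(-13\right) \left(-86\right)\right)^{2} + 793 \left(\left(-13\right) \left(-86\right)\right)}{-327569} + \frac{2777797}{3403149} = \left(71070 + 1118^{2} + 793 \cdot 1118\right) \left(- \frac{1}{327569}\right) + 2777797 \cdot \frac{1}{3403149} = \left(71070 + 1249924 + 886574\right) \left(- \frac{1}{327569}\right) + \frac{2777797}{3403149} = 2207568 \left(- \frac{1}{327569}\right) + \frac{2777797}{3403149} = - \frac{200688}{29779} + \frac{2777797}{3403149} = - \frac{600251149649}{101342374071}$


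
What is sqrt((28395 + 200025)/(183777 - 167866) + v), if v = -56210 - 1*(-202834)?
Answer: 2*sqrt(9280738661831)/15911 ≈ 382.93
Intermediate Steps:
v = 146624 (v = -56210 + 202834 = 146624)
sqrt((28395 + 200025)/(183777 - 167866) + v) = sqrt((28395 + 200025)/(183777 - 167866) + 146624) = sqrt(228420/15911 + 146624) = sqrt(2333162884/15911) = 2*sqrt(9280738661831)/15911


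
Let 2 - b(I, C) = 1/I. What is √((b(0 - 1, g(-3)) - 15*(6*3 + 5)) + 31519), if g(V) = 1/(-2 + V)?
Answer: √31177 ≈ 176.57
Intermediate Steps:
b(I, C) = 2 - 1/I
√((b(0 - 1, g(-3)) - 15*(6*3 + 5)) + 31519) = √(((2 - 1/(0 - 1)) - 15*(6*3 + 5)) + 31519) = √(((2 - 1/(-1)) - 15*(18 + 5)) + 31519) = √(((2 - 1*(-1)) - 15*23) + 31519) = √(((2 + 1) - 345) + 31519) = √((3 - 345) + 31519) = √(-342 + 31519) = √31177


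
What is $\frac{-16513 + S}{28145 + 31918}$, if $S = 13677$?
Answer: $- \frac{2836}{60063} \approx -0.047217$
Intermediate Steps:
$\frac{-16513 + S}{28145 + 31918} = \frac{-16513 + 13677}{28145 + 31918} = - \frac{2836}{60063}$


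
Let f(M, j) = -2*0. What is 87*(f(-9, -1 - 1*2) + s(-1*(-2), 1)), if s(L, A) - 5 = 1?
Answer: 522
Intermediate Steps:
s(L, A) = 6 (s(L, A) = 5 + 1 = 6)
f(M, j) = 0
87*(f(-9, -1 - 1*2) + s(-1*(-2), 1)) = 87*(0 + 6) = 87*6 = 522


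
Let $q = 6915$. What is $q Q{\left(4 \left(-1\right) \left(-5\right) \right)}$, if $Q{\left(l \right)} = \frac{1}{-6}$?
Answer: $- \frac{2305}{2} \approx -1152.5$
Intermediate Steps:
$Q{\left(l \right)} = - \frac{1}{6}$
$q Q{\left(4 \left(-1\right) \left(-5\right) \right)} = 6915 \left(- \frac{1}{6}\right) = - \frac{2305}{2}$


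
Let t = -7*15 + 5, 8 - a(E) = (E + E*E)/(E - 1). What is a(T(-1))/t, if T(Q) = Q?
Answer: -2/25 ≈ -0.080000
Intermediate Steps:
a(E) = 8 - (E + E**2)/(-1 + E) (a(E) = 8 - (E + E*E)/(E - 1) = 8 - (E + E**2)/(-1 + E))
t = -100 (t = -105 + 5 = -100)
a(T(-1))/t = ((-8 - 1*(-1)**2 + 7*(-1))/(-1 - 1))/(-100) = ((-8 - 1*1 - 7)/(-2))*(-1/100) = -(-8 - 1 - 7)/2*(-1/100) = -1/2*(-16)*(-1/100) = 8*(-1/100) = -2/25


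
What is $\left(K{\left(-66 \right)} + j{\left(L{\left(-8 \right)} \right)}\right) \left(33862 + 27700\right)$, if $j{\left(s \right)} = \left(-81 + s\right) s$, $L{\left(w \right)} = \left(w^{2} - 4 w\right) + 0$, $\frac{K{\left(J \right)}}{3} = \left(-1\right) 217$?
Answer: $48572418$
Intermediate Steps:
$K{\left(J \right)} = -651$ ($K{\left(J \right)} = 3 \left(\left(-1\right) 217\right) = 3 \left(-217\right) = -651$)
$L{\left(w \right)} = w^{2} - 4 w$
$j{\left(s \right)} = s \left(-81 + s\right)$
$\left(K{\left(-66 \right)} + j{\left(L{\left(-8 \right)} \right)}\right) \left(33862 + 27700\right) = \left(-651 + - 8 \left(-4 - 8\right) \left(-81 - 8 \left(-4 - 8\right)\right)\right) \left(33862 + 27700\right) = \left(-651 + \left(-8\right) \left(-12\right) \left(-81 - -96\right)\right) 61562 = \left(-651 + 96 \left(-81 + 96\right)\right) 61562 = \left(-651 + 96 \cdot 15\right) 61562 = \left(-651 + 1440\right) 61562 = 789 \cdot 61562 = 48572418$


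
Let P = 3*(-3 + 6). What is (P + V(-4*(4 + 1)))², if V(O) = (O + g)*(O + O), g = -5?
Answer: 1018081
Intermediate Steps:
P = 9 (P = 3*3 = 9)
V(O) = 2*O*(-5 + O) (V(O) = (O - 5)*(O + O) = (-5 + O)*(2*O) = 2*O*(-5 + O))
(P + V(-4*(4 + 1)))² = (9 + 2*(-4*(4 + 1))*(-5 - 4*(4 + 1)))² = (9 + 2*(-4*5)*(-5 - 4*5))² = (9 + 2*(-20)*(-5 - 20))² = (9 + 2*(-20)*(-25))² = (9 + 1000)² = 1009² = 1018081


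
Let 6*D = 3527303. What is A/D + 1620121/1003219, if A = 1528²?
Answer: 19768455681839/3538657388357 ≈ 5.5864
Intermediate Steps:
D = 3527303/6 (D = (⅙)*3527303 = 3527303/6 ≈ 5.8788e+5)
A = 2334784
A/D + 1620121/1003219 = 2334784/(3527303/6) + 1620121/1003219 = 2334784*(6/3527303) + 1620121*(1/1003219) = 14008704/3527303 + 1620121/1003219 = 19768455681839/3538657388357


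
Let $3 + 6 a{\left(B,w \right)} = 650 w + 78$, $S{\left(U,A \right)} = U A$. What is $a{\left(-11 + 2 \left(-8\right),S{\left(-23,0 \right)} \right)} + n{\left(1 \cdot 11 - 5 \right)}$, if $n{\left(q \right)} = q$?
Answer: $\frac{37}{2} \approx 18.5$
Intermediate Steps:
$S{\left(U,A \right)} = A U$
$a{\left(B,w \right)} = \frac{25}{2} + \frac{325 w}{3}$ ($a{\left(B,w \right)} = - \frac{1}{2} + \frac{650 w + 78}{6} = - \frac{1}{2} + \frac{78 + 650 w}{6} = - \frac{1}{2} + \left(13 + \frac{325 w}{3}\right) = \frac{25}{2} + \frac{325 w}{3}$)
$a{\left(-11 + 2 \left(-8\right),S{\left(-23,0 \right)} \right)} + n{\left(1 \cdot 11 - 5 \right)} = \left(\frac{25}{2} + \frac{325 \cdot 0 \left(-23\right)}{3}\right) + \left(1 \cdot 11 - 5\right) = \left(\frac{25}{2} + \frac{325}{3} \cdot 0\right) + \left(11 - 5\right) = \left(\frac{25}{2} + 0\right) + 6 = \frac{25}{2} + 6 = \frac{37}{2}$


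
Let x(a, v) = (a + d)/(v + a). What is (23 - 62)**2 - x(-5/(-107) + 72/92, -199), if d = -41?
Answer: 370844899/243849 ≈ 1520.8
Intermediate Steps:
x(a, v) = (-41 + a)/(a + v) (x(a, v) = (a - 41)/(v + a) = (-41 + a)/(a + v))
(23 - 62)**2 - x(-5/(-107) + 72/92, -199) = (23 - 62)**2 - (-41 + (-5/(-107) + 72/92))/((-5/(-107) + 72/92) - 199) = (-39)**2 - (-41 + (-5*(-1/107) + 72*(1/92)))/((-5*(-1/107) + 72*(1/92)) - 199) = 1521 - (-41 + (5/107 + 18/23))/((5/107 + 18/23) - 199) = 1521 - (-41 + 2041/2461)/(2041/2461 - 199) = 1521 - (-98860)/((-487698/2461)*2461) = 1521 - (-2461)*(-98860)/(487698*2461) = 1521 - 1*49430/243849 = 1521 - 49430/243849 = 370844899/243849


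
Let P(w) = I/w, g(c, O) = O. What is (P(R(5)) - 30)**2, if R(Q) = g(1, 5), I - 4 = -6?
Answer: 23104/25 ≈ 924.16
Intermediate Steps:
I = -2 (I = 4 - 6 = -2)
R(Q) = 5
P(w) = -2/w
(P(R(5)) - 30)**2 = (-2/5 - 30)**2 = (-152/5)**2 = 23104/25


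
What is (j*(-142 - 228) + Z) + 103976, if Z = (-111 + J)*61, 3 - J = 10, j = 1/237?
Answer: 22936016/237 ≈ 96777.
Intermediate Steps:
j = 1/237 ≈ 0.0042194
J = -7 (J = 3 - 1*10 = 3 - 10 = -7)
Z = -7198 (Z = (-111 - 7)*61 = -118*61 = -7198)
(j*(-142 - 228) + Z) + 103976 = ((-142 - 228)/237 - 7198) + 103976 = ((1/237)*(-370) - 7198) + 103976 = (-370/237 - 7198) + 103976 = -1706296/237 + 103976 = 22936016/237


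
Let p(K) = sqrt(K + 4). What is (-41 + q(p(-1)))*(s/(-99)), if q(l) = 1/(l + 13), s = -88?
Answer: -27172/747 - 4*sqrt(3)/747 ≈ -36.384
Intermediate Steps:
p(K) = sqrt(4 + K)
q(l) = 1/(13 + l)
(-41 + q(p(-1)))*(s/(-99)) = (-41 + 1/(13 + sqrt(4 - 1)))*(-88/(-99)) = (-41 + 1/(13 + sqrt(3)))*(-88*(-1/99)) = (-41 + 1/(13 + sqrt(3)))*(8/9) = -328/9 + 8/(9*(13 + sqrt(3)))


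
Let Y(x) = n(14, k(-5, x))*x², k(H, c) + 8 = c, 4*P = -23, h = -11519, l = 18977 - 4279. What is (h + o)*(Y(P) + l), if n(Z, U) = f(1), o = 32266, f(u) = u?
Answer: 4890005659/16 ≈ 3.0563e+8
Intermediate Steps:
l = 14698
P = -23/4 (P = (¼)*(-23) = -23/4 ≈ -5.7500)
k(H, c) = -8 + c
n(Z, U) = 1
Y(x) = x² (Y(x) = 1*x² = x²)
(h + o)*(Y(P) + l) = (-11519 + 32266)*((-23/4)² + 14698) = 20747*(529/16 + 14698) = 20747*(235697/16) = 4890005659/16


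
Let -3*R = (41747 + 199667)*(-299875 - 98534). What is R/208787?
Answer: 32060503442/208787 ≈ 1.5356e+5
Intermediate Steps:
R = 32060503442 (R = -(41747 + 199667)*(-299875 - 98534)/3 = -241414*(-398409)/3 = -1/3*(-96181510326) = 32060503442)
R/208787 = 32060503442/208787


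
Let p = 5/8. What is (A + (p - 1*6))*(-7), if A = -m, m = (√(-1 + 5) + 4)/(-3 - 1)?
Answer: 217/8 ≈ 27.125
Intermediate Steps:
p = 5/8 (p = 5*(⅛) = 5/8 ≈ 0.62500)
m = -3/2 (m = (√4 + 4)/(-4) = (2 + 4)*(-¼) = 6*(-¼) = -3/2 ≈ -1.5000)
A = 3/2 (A = -1*(-3/2) = 3/2 ≈ 1.5000)
(A + (p - 1*6))*(-7) = (3/2 + (5/8 - 1*6))*(-7) = (3/2 + (5/8 - 6))*(-7) = (3/2 - 43/8)*(-7) = -31/8*(-7) = 217/8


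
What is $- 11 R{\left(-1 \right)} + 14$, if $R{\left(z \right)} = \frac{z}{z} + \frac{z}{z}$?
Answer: $-8$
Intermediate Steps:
$R{\left(z \right)} = 2$ ($R{\left(z \right)} = 1 + 1 = 2$)
$- 11 R{\left(-1 \right)} + 14 = \left(-11\right) 2 + 14 = -22 + 14 = -8$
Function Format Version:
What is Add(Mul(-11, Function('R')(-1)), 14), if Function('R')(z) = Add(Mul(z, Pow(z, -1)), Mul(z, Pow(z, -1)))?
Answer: -8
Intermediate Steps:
Function('R')(z) = 2 (Function('R')(z) = Add(1, 1) = 2)
Add(Mul(-11, Function('R')(-1)), 14) = Add(Mul(-11, 2), 14) = Add(-22, 14) = -8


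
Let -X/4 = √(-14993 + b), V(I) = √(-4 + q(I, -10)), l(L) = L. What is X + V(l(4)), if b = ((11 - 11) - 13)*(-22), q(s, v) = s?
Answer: -4*I*√14707 ≈ -485.09*I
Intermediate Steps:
b = 286 (b = (0 - 13)*(-22) = -13*(-22) = 286)
V(I) = √(-4 + I)
X = -4*I*√14707 (X = -4*√(-14993 + 286) = -4*I*√14707 ≈ -485.09*I)
X + V(l(4)) = -4*I*√14707 + √(-4 + 4) = -4*I*√14707 + √0 = -4*I*√14707 + 0 = -4*I*√14707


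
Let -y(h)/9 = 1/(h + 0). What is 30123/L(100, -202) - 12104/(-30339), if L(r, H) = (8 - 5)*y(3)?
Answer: -101532529/30339 ≈ -3346.6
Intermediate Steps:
y(h) = -9/h (y(h) = -9/(h + 0) = -9/h)
L(r, H) = -9 (L(r, H) = (8 - 5)*(-9/3) = 3*(-9*⅓) = 3*(-3) = -9)
30123/L(100, -202) - 12104/(-30339) = 30123/(-9) - 12104/(-30339) = 30123*(-⅑) - 12104*(-1/30339) = -3347 + 12104/30339 = -101532529/30339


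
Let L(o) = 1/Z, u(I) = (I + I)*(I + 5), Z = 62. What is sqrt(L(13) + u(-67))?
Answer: 33*sqrt(29326)/62 ≈ 91.148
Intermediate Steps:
u(I) = 2*I*(5 + I) (u(I) = (2*I)*(5 + I) = 2*I*(5 + I))
L(o) = 1/62
sqrt(L(13) + u(-67)) = sqrt(1/62 + 2*(-67)*(5 - 67)) = sqrt(1/62 + 2*(-67)*(-62)) = sqrt(1/62 + 8308) = sqrt(515097/62) = 33*sqrt(29326)/62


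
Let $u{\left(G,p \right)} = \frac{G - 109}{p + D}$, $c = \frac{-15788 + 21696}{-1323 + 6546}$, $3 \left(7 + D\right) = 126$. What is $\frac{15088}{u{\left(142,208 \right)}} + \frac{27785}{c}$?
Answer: $\frac{8816663829}{64988} \approx 1.3567 \cdot 10^{5}$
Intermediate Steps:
$D = 35$ ($D = -7 + \frac{1}{3} \cdot 126 = -7 + 42 = 35$)
$c = \frac{5908}{5223} \approx 1.1312$
$u{\left(G,p \right)} = \frac{-109 + G}{35 + p}$ ($u{\left(G,p \right)} = \frac{G - 109}{p + 35} = \frac{-109 + G}{35 + p}$)
$\frac{15088}{u{\left(142,208 \right)}} + \frac{27785}{c} = \frac{15088}{\frac{1}{35 + 208} \left(-109 + 142\right)} + \frac{27785}{\frac{5908}{5223}} = \frac{15088}{\frac{1}{243} \cdot 33} + 27785 \cdot \frac{5223}{5908} = \frac{15088}{\frac{1}{243} \cdot 33} + \frac{145121055}{5908} = \frac{15088}{\frac{11}{81}} + \frac{145121055}{5908} = 15088 \cdot \frac{81}{11} + \frac{145121055}{5908} = \frac{1222128}{11} + \frac{145121055}{5908} = \frac{8816663829}{64988}$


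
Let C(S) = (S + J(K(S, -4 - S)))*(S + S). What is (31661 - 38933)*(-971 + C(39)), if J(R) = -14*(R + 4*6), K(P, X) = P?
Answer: 485224200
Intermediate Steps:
J(R) = -336 - 14*R (J(R) = -14*(R + 24) = -14*(24 + R) = -336 - 14*R)
C(S) = 2*S*(-336 - 13*S) (C(S) = (S + (-336 - 14*S))*(S + S) = (-336 - 13*S)*(2*S) = 2*S*(-336 - 13*S))
(31661 - 38933)*(-971 + C(39)) = (31661 - 38933)*(-971 - 2*39*(336 + 13*39)) = -7272*(-971 - 2*39*(336 + 507)) = -7272*(-971 - 2*39*843) = -7272*(-971 - 65754) = -7272*(-66725) = 485224200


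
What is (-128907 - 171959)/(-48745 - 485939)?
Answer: 8849/15726 ≈ 0.56270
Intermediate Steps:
(-128907 - 171959)/(-48745 - 485939) = -300866/(-534684) = -300866*(-1/534684) = 8849/15726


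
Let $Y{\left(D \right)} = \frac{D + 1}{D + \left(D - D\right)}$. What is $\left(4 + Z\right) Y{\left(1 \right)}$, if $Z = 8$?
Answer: $24$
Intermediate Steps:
$Y{\left(D \right)} = \frac{1 + D}{D}$ ($Y{\left(D \right)} = \frac{1 + D}{D + 0} = \frac{1 + D}{D}$)
$\left(4 + Z\right) Y{\left(1 \right)} = \left(4 + 8\right) \frac{1 + 1}{1} = 12 \cdot 1 \cdot 2 = 12 \cdot 2 = 24$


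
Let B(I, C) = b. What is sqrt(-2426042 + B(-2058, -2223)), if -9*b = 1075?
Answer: I*sqrt(21835453)/3 ≈ 1557.6*I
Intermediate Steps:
b = -1075/9 (b = -1/9*1075 = -1075/9 ≈ -119.44)
B(I, C) = -1075/9
sqrt(-2426042 + B(-2058, -2223)) = sqrt(-2426042 - 1075/9) = sqrt(-21835453/9) = I*sqrt(21835453)/3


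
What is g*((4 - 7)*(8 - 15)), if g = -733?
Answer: -15393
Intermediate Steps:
g*((4 - 7)*(8 - 15)) = -733*(4 - 7)*(8 - 15) = -(-2199)*(-7) = -733*21 = -15393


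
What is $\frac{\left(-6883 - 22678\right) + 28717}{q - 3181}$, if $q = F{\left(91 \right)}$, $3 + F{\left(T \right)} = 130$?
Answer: $\frac{422}{1527} \approx 0.27636$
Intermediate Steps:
$F{\left(T \right)} = 127$ ($F{\left(T \right)} = -3 + 130 = 127$)
$q = 127$
$\frac{\left(-6883 - 22678\right) + 28717}{q - 3181} = \frac{\left(-6883 - 22678\right) + 28717}{127 - 3181} = \frac{-29561 + 28717}{-3054} = \left(-844\right) \left(- \frac{1}{3054}\right) = \frac{422}{1527}$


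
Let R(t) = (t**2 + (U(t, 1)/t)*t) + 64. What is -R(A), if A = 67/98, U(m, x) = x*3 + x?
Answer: -657561/9604 ≈ -68.467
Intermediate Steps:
U(m, x) = 4*x (U(m, x) = 3*x + x = 4*x)
A = 67/98 (A = 67*(1/98) = 67/98 ≈ 0.68367)
R(t) = 68 + t**2 (R(t) = (t**2 + ((4*1)/t)*t) + 64 = (t**2 + (4/t)*t) + 64 = (t**2 + 4) + 64 = (4 + t**2) + 64 = 68 + t**2)
-R(A) = -(68 + (67/98)**2) = -(68 + 4489/9604) = -1*657561/9604 = -657561/9604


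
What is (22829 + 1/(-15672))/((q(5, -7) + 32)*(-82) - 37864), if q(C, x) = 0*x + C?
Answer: -357776087/640953456 ≈ -0.55819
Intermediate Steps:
q(C, x) = C (q(C, x) = 0 + C = C)
(22829 + 1/(-15672))/((q(5, -7) + 32)*(-82) - 37864) = (22829 + 1/(-15672))/((5 + 32)*(-82) - 37864) = (22829 - 1/15672)/(37*(-82) - 37864) = 357776087/(15672*(-3034 - 37864)) = (357776087/15672)/(-40898) = (357776087/15672)*(-1/40898) = -357776087/640953456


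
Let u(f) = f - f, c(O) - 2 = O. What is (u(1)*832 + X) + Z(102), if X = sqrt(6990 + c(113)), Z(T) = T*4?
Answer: 408 + 7*sqrt(145) ≈ 492.29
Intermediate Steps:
c(O) = 2 + O
u(f) = 0
Z(T) = 4*T
X = 7*sqrt(145) (X = sqrt(6990 + (2 + 113)) = sqrt(6990 + 115) = sqrt(7105) = 7*sqrt(145) ≈ 84.291)
(u(1)*832 + X) + Z(102) = (0*832 + 7*sqrt(145)) + 4*102 = (0 + 7*sqrt(145)) + 408 = 7*sqrt(145) + 408 = 408 + 7*sqrt(145)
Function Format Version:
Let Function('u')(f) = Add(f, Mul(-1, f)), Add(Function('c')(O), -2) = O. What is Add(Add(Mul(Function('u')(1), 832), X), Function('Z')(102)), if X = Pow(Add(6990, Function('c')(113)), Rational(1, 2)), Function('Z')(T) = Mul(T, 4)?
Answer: Add(408, Mul(7, Pow(145, Rational(1, 2)))) ≈ 492.29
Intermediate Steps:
Function('c')(O) = Add(2, O)
Function('u')(f) = 0
Function('Z')(T) = Mul(4, T)
X = Mul(7, Pow(145, Rational(1, 2))) (X = Pow(Add(6990, Add(2, 113)), Rational(1, 2)) = Pow(Add(6990, 115), Rational(1, 2)) = Pow(7105, Rational(1, 2)) = Mul(7, Pow(145, Rational(1, 2))) ≈ 84.291)
Add(Add(Mul(Function('u')(1), 832), X), Function('Z')(102)) = Add(Add(Mul(0, 832), Mul(7, Pow(145, Rational(1, 2)))), Mul(4, 102)) = Add(Add(0, Mul(7, Pow(145, Rational(1, 2)))), 408) = Add(Mul(7, Pow(145, Rational(1, 2))), 408) = Add(408, Mul(7, Pow(145, Rational(1, 2))))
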